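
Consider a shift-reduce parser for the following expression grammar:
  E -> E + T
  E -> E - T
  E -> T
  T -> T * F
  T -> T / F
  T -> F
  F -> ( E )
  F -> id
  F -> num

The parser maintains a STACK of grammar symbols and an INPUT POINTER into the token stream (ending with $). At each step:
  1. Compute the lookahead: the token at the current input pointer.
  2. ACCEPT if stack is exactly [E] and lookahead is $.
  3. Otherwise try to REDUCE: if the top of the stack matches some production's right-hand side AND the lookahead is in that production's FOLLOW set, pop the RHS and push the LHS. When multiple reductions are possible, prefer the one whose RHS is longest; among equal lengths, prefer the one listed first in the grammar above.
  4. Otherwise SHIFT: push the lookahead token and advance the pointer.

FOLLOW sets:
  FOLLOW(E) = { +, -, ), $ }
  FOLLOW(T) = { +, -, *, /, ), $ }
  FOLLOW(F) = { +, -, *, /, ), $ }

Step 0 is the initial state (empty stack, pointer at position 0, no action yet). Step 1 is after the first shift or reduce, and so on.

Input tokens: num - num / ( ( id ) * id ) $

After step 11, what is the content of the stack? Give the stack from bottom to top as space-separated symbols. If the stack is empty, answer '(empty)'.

Step 1: shift num. Stack=[num] ptr=1 lookahead=- remaining=[- num / ( ( id ) * id ) $]
Step 2: reduce F->num. Stack=[F] ptr=1 lookahead=- remaining=[- num / ( ( id ) * id ) $]
Step 3: reduce T->F. Stack=[T] ptr=1 lookahead=- remaining=[- num / ( ( id ) * id ) $]
Step 4: reduce E->T. Stack=[E] ptr=1 lookahead=- remaining=[- num / ( ( id ) * id ) $]
Step 5: shift -. Stack=[E -] ptr=2 lookahead=num remaining=[num / ( ( id ) * id ) $]
Step 6: shift num. Stack=[E - num] ptr=3 lookahead=/ remaining=[/ ( ( id ) * id ) $]
Step 7: reduce F->num. Stack=[E - F] ptr=3 lookahead=/ remaining=[/ ( ( id ) * id ) $]
Step 8: reduce T->F. Stack=[E - T] ptr=3 lookahead=/ remaining=[/ ( ( id ) * id ) $]
Step 9: shift /. Stack=[E - T /] ptr=4 lookahead=( remaining=[( ( id ) * id ) $]
Step 10: shift (. Stack=[E - T / (] ptr=5 lookahead=( remaining=[( id ) * id ) $]
Step 11: shift (. Stack=[E - T / ( (] ptr=6 lookahead=id remaining=[id ) * id ) $]

Answer: E - T / ( (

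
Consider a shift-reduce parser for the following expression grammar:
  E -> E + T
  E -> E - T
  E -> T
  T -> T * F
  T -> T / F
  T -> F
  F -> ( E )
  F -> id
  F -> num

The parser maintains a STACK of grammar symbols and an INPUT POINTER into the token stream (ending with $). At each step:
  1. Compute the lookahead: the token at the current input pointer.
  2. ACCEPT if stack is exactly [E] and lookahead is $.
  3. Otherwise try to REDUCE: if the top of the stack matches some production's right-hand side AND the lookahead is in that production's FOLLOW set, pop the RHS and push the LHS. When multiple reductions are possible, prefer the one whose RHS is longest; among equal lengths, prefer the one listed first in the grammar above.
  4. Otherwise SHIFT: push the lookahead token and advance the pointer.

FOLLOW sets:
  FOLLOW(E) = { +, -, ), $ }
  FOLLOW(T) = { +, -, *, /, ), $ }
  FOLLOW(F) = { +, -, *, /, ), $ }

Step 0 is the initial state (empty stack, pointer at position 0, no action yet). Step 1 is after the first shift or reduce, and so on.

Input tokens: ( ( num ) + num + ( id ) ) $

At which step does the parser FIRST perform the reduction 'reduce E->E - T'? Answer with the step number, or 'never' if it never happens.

Answer: never

Derivation:
Step 1: shift (. Stack=[(] ptr=1 lookahead=( remaining=[( num ) + num + ( id ) ) $]
Step 2: shift (. Stack=[( (] ptr=2 lookahead=num remaining=[num ) + num + ( id ) ) $]
Step 3: shift num. Stack=[( ( num] ptr=3 lookahead=) remaining=[) + num + ( id ) ) $]
Step 4: reduce F->num. Stack=[( ( F] ptr=3 lookahead=) remaining=[) + num + ( id ) ) $]
Step 5: reduce T->F. Stack=[( ( T] ptr=3 lookahead=) remaining=[) + num + ( id ) ) $]
Step 6: reduce E->T. Stack=[( ( E] ptr=3 lookahead=) remaining=[) + num + ( id ) ) $]
Step 7: shift ). Stack=[( ( E )] ptr=4 lookahead=+ remaining=[+ num + ( id ) ) $]
Step 8: reduce F->( E ). Stack=[( F] ptr=4 lookahead=+ remaining=[+ num + ( id ) ) $]
Step 9: reduce T->F. Stack=[( T] ptr=4 lookahead=+ remaining=[+ num + ( id ) ) $]
Step 10: reduce E->T. Stack=[( E] ptr=4 lookahead=+ remaining=[+ num + ( id ) ) $]
Step 11: shift +. Stack=[( E +] ptr=5 lookahead=num remaining=[num + ( id ) ) $]
Step 12: shift num. Stack=[( E + num] ptr=6 lookahead=+ remaining=[+ ( id ) ) $]
Step 13: reduce F->num. Stack=[( E + F] ptr=6 lookahead=+ remaining=[+ ( id ) ) $]
Step 14: reduce T->F. Stack=[( E + T] ptr=6 lookahead=+ remaining=[+ ( id ) ) $]
Step 15: reduce E->E + T. Stack=[( E] ptr=6 lookahead=+ remaining=[+ ( id ) ) $]
Step 16: shift +. Stack=[( E +] ptr=7 lookahead=( remaining=[( id ) ) $]
Step 17: shift (. Stack=[( E + (] ptr=8 lookahead=id remaining=[id ) ) $]
Step 18: shift id. Stack=[( E + ( id] ptr=9 lookahead=) remaining=[) ) $]
Step 19: reduce F->id. Stack=[( E + ( F] ptr=9 lookahead=) remaining=[) ) $]
Step 20: reduce T->F. Stack=[( E + ( T] ptr=9 lookahead=) remaining=[) ) $]
Step 21: reduce E->T. Stack=[( E + ( E] ptr=9 lookahead=) remaining=[) ) $]
Step 22: shift ). Stack=[( E + ( E )] ptr=10 lookahead=) remaining=[) $]
Step 23: reduce F->( E ). Stack=[( E + F] ptr=10 lookahead=) remaining=[) $]
Step 24: reduce T->F. Stack=[( E + T] ptr=10 lookahead=) remaining=[) $]
Step 25: reduce E->E + T. Stack=[( E] ptr=10 lookahead=) remaining=[) $]
Step 26: shift ). Stack=[( E )] ptr=11 lookahead=$ remaining=[$]
Step 27: reduce F->( E ). Stack=[F] ptr=11 lookahead=$ remaining=[$]
Step 28: reduce T->F. Stack=[T] ptr=11 lookahead=$ remaining=[$]
Step 29: reduce E->T. Stack=[E] ptr=11 lookahead=$ remaining=[$]
Step 30: accept. Stack=[E] ptr=11 lookahead=$ remaining=[$]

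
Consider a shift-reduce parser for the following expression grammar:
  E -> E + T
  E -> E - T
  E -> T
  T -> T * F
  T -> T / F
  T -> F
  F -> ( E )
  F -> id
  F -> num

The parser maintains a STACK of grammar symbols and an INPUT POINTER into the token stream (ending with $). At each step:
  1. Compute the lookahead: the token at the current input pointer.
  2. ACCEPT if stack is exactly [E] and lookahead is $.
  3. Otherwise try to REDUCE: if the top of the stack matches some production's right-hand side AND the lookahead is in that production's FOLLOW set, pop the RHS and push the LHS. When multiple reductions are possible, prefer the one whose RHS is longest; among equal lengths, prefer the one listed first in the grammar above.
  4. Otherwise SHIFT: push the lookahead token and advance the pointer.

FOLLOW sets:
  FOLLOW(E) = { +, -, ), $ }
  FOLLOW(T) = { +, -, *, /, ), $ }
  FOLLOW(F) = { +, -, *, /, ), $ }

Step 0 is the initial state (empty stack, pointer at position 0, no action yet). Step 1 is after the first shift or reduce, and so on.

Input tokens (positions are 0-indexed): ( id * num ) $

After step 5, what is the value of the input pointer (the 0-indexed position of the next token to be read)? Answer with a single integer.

Step 1: shift (. Stack=[(] ptr=1 lookahead=id remaining=[id * num ) $]
Step 2: shift id. Stack=[( id] ptr=2 lookahead=* remaining=[* num ) $]
Step 3: reduce F->id. Stack=[( F] ptr=2 lookahead=* remaining=[* num ) $]
Step 4: reduce T->F. Stack=[( T] ptr=2 lookahead=* remaining=[* num ) $]
Step 5: shift *. Stack=[( T *] ptr=3 lookahead=num remaining=[num ) $]

Answer: 3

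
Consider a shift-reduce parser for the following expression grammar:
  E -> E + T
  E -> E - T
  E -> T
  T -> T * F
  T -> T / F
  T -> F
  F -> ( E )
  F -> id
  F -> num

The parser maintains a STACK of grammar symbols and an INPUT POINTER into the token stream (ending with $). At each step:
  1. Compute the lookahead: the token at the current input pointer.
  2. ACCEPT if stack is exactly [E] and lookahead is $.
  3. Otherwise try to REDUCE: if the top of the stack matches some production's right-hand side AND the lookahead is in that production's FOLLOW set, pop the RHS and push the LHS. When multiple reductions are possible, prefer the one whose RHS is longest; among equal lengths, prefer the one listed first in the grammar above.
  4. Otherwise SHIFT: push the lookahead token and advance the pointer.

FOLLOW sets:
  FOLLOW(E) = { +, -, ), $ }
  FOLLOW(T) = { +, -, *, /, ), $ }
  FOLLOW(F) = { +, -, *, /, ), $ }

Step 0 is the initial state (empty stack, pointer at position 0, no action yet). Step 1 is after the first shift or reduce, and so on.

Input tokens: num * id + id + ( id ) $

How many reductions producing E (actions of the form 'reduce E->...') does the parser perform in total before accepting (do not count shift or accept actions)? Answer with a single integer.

Answer: 4

Derivation:
Step 1: shift num. Stack=[num] ptr=1 lookahead=* remaining=[* id + id + ( id ) $]
Step 2: reduce F->num. Stack=[F] ptr=1 lookahead=* remaining=[* id + id + ( id ) $]
Step 3: reduce T->F. Stack=[T] ptr=1 lookahead=* remaining=[* id + id + ( id ) $]
Step 4: shift *. Stack=[T *] ptr=2 lookahead=id remaining=[id + id + ( id ) $]
Step 5: shift id. Stack=[T * id] ptr=3 lookahead=+ remaining=[+ id + ( id ) $]
Step 6: reduce F->id. Stack=[T * F] ptr=3 lookahead=+ remaining=[+ id + ( id ) $]
Step 7: reduce T->T * F. Stack=[T] ptr=3 lookahead=+ remaining=[+ id + ( id ) $]
Step 8: reduce E->T. Stack=[E] ptr=3 lookahead=+ remaining=[+ id + ( id ) $]
Step 9: shift +. Stack=[E +] ptr=4 lookahead=id remaining=[id + ( id ) $]
Step 10: shift id. Stack=[E + id] ptr=5 lookahead=+ remaining=[+ ( id ) $]
Step 11: reduce F->id. Stack=[E + F] ptr=5 lookahead=+ remaining=[+ ( id ) $]
Step 12: reduce T->F. Stack=[E + T] ptr=5 lookahead=+ remaining=[+ ( id ) $]
Step 13: reduce E->E + T. Stack=[E] ptr=5 lookahead=+ remaining=[+ ( id ) $]
Step 14: shift +. Stack=[E +] ptr=6 lookahead=( remaining=[( id ) $]
Step 15: shift (. Stack=[E + (] ptr=7 lookahead=id remaining=[id ) $]
Step 16: shift id. Stack=[E + ( id] ptr=8 lookahead=) remaining=[) $]
Step 17: reduce F->id. Stack=[E + ( F] ptr=8 lookahead=) remaining=[) $]
Step 18: reduce T->F. Stack=[E + ( T] ptr=8 lookahead=) remaining=[) $]
Step 19: reduce E->T. Stack=[E + ( E] ptr=8 lookahead=) remaining=[) $]
Step 20: shift ). Stack=[E + ( E )] ptr=9 lookahead=$ remaining=[$]
Step 21: reduce F->( E ). Stack=[E + F] ptr=9 lookahead=$ remaining=[$]
Step 22: reduce T->F. Stack=[E + T] ptr=9 lookahead=$ remaining=[$]
Step 23: reduce E->E + T. Stack=[E] ptr=9 lookahead=$ remaining=[$]
Step 24: accept. Stack=[E] ptr=9 lookahead=$ remaining=[$]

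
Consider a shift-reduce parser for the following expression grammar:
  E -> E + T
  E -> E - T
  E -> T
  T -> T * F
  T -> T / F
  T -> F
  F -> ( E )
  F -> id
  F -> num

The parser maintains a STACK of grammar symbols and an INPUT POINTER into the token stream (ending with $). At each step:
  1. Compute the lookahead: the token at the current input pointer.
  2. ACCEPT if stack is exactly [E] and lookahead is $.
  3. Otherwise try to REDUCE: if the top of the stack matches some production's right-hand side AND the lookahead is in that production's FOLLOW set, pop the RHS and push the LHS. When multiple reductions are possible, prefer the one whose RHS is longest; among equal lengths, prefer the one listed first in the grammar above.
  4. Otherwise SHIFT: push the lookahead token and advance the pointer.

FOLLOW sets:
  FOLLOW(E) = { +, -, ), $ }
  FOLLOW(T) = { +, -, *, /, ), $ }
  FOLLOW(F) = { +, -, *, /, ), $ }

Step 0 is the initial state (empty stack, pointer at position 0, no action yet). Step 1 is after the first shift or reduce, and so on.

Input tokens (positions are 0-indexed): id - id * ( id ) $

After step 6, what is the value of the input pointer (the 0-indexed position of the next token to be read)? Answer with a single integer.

Step 1: shift id. Stack=[id] ptr=1 lookahead=- remaining=[- id * ( id ) $]
Step 2: reduce F->id. Stack=[F] ptr=1 lookahead=- remaining=[- id * ( id ) $]
Step 3: reduce T->F. Stack=[T] ptr=1 lookahead=- remaining=[- id * ( id ) $]
Step 4: reduce E->T. Stack=[E] ptr=1 lookahead=- remaining=[- id * ( id ) $]
Step 5: shift -. Stack=[E -] ptr=2 lookahead=id remaining=[id * ( id ) $]
Step 6: shift id. Stack=[E - id] ptr=3 lookahead=* remaining=[* ( id ) $]

Answer: 3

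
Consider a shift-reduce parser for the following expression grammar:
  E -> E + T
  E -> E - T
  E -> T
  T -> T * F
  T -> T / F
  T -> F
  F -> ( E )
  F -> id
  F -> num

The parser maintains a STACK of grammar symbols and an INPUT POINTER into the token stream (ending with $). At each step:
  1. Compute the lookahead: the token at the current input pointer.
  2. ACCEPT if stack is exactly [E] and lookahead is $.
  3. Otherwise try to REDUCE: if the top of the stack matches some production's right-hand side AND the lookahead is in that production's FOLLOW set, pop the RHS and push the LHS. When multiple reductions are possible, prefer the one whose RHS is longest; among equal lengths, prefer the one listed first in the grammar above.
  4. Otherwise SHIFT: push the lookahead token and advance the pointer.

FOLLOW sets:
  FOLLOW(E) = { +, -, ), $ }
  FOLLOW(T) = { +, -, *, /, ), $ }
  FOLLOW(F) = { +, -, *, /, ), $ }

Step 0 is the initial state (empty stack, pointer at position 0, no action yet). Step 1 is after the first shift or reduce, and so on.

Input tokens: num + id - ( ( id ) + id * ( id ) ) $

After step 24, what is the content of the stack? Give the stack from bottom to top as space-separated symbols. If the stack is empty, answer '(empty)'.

Answer: E - ( E + T

Derivation:
Step 1: shift num. Stack=[num] ptr=1 lookahead=+ remaining=[+ id - ( ( id ) + id * ( id ) ) $]
Step 2: reduce F->num. Stack=[F] ptr=1 lookahead=+ remaining=[+ id - ( ( id ) + id * ( id ) ) $]
Step 3: reduce T->F. Stack=[T] ptr=1 lookahead=+ remaining=[+ id - ( ( id ) + id * ( id ) ) $]
Step 4: reduce E->T. Stack=[E] ptr=1 lookahead=+ remaining=[+ id - ( ( id ) + id * ( id ) ) $]
Step 5: shift +. Stack=[E +] ptr=2 lookahead=id remaining=[id - ( ( id ) + id * ( id ) ) $]
Step 6: shift id. Stack=[E + id] ptr=3 lookahead=- remaining=[- ( ( id ) + id * ( id ) ) $]
Step 7: reduce F->id. Stack=[E + F] ptr=3 lookahead=- remaining=[- ( ( id ) + id * ( id ) ) $]
Step 8: reduce T->F. Stack=[E + T] ptr=3 lookahead=- remaining=[- ( ( id ) + id * ( id ) ) $]
Step 9: reduce E->E + T. Stack=[E] ptr=3 lookahead=- remaining=[- ( ( id ) + id * ( id ) ) $]
Step 10: shift -. Stack=[E -] ptr=4 lookahead=( remaining=[( ( id ) + id * ( id ) ) $]
Step 11: shift (. Stack=[E - (] ptr=5 lookahead=( remaining=[( id ) + id * ( id ) ) $]
Step 12: shift (. Stack=[E - ( (] ptr=6 lookahead=id remaining=[id ) + id * ( id ) ) $]
Step 13: shift id. Stack=[E - ( ( id] ptr=7 lookahead=) remaining=[) + id * ( id ) ) $]
Step 14: reduce F->id. Stack=[E - ( ( F] ptr=7 lookahead=) remaining=[) + id * ( id ) ) $]
Step 15: reduce T->F. Stack=[E - ( ( T] ptr=7 lookahead=) remaining=[) + id * ( id ) ) $]
Step 16: reduce E->T. Stack=[E - ( ( E] ptr=7 lookahead=) remaining=[) + id * ( id ) ) $]
Step 17: shift ). Stack=[E - ( ( E )] ptr=8 lookahead=+ remaining=[+ id * ( id ) ) $]
Step 18: reduce F->( E ). Stack=[E - ( F] ptr=8 lookahead=+ remaining=[+ id * ( id ) ) $]
Step 19: reduce T->F. Stack=[E - ( T] ptr=8 lookahead=+ remaining=[+ id * ( id ) ) $]
Step 20: reduce E->T. Stack=[E - ( E] ptr=8 lookahead=+ remaining=[+ id * ( id ) ) $]
Step 21: shift +. Stack=[E - ( E +] ptr=9 lookahead=id remaining=[id * ( id ) ) $]
Step 22: shift id. Stack=[E - ( E + id] ptr=10 lookahead=* remaining=[* ( id ) ) $]
Step 23: reduce F->id. Stack=[E - ( E + F] ptr=10 lookahead=* remaining=[* ( id ) ) $]
Step 24: reduce T->F. Stack=[E - ( E + T] ptr=10 lookahead=* remaining=[* ( id ) ) $]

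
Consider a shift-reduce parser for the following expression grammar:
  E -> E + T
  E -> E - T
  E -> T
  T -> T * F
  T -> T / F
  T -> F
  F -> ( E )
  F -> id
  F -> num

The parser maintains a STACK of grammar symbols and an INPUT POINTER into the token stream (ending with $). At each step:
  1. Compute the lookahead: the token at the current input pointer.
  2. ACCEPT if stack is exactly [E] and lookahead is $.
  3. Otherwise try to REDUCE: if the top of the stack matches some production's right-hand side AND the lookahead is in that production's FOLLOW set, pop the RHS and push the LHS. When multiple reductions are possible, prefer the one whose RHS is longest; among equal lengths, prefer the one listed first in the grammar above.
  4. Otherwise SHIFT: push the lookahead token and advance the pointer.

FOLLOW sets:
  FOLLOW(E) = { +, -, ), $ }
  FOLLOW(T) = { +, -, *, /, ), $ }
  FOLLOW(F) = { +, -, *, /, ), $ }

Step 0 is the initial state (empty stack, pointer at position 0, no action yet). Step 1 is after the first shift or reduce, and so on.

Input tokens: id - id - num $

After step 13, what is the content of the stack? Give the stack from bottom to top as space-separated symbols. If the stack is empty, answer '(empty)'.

Step 1: shift id. Stack=[id] ptr=1 lookahead=- remaining=[- id - num $]
Step 2: reduce F->id. Stack=[F] ptr=1 lookahead=- remaining=[- id - num $]
Step 3: reduce T->F. Stack=[T] ptr=1 lookahead=- remaining=[- id - num $]
Step 4: reduce E->T. Stack=[E] ptr=1 lookahead=- remaining=[- id - num $]
Step 5: shift -. Stack=[E -] ptr=2 lookahead=id remaining=[id - num $]
Step 6: shift id. Stack=[E - id] ptr=3 lookahead=- remaining=[- num $]
Step 7: reduce F->id. Stack=[E - F] ptr=3 lookahead=- remaining=[- num $]
Step 8: reduce T->F. Stack=[E - T] ptr=3 lookahead=- remaining=[- num $]
Step 9: reduce E->E - T. Stack=[E] ptr=3 lookahead=- remaining=[- num $]
Step 10: shift -. Stack=[E -] ptr=4 lookahead=num remaining=[num $]
Step 11: shift num. Stack=[E - num] ptr=5 lookahead=$ remaining=[$]
Step 12: reduce F->num. Stack=[E - F] ptr=5 lookahead=$ remaining=[$]
Step 13: reduce T->F. Stack=[E - T] ptr=5 lookahead=$ remaining=[$]

Answer: E - T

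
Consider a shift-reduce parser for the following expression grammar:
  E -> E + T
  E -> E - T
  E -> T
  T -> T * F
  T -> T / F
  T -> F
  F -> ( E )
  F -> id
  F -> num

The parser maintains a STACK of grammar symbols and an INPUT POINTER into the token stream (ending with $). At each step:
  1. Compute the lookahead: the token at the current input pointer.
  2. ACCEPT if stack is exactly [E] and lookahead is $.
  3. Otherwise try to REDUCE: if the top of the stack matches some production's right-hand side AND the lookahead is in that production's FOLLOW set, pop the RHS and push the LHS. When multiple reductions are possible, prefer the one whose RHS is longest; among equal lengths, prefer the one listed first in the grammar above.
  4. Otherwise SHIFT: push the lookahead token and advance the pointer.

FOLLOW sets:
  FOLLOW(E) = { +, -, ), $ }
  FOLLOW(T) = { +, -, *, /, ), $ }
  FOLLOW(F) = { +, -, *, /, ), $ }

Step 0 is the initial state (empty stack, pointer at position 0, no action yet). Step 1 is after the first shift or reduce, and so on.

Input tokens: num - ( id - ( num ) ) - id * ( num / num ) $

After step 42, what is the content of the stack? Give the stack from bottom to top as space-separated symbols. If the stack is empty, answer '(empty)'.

Answer: E

Derivation:
Step 1: shift num. Stack=[num] ptr=1 lookahead=- remaining=[- ( id - ( num ) ) - id * ( num / num ) $]
Step 2: reduce F->num. Stack=[F] ptr=1 lookahead=- remaining=[- ( id - ( num ) ) - id * ( num / num ) $]
Step 3: reduce T->F. Stack=[T] ptr=1 lookahead=- remaining=[- ( id - ( num ) ) - id * ( num / num ) $]
Step 4: reduce E->T. Stack=[E] ptr=1 lookahead=- remaining=[- ( id - ( num ) ) - id * ( num / num ) $]
Step 5: shift -. Stack=[E -] ptr=2 lookahead=( remaining=[( id - ( num ) ) - id * ( num / num ) $]
Step 6: shift (. Stack=[E - (] ptr=3 lookahead=id remaining=[id - ( num ) ) - id * ( num / num ) $]
Step 7: shift id. Stack=[E - ( id] ptr=4 lookahead=- remaining=[- ( num ) ) - id * ( num / num ) $]
Step 8: reduce F->id. Stack=[E - ( F] ptr=4 lookahead=- remaining=[- ( num ) ) - id * ( num / num ) $]
Step 9: reduce T->F. Stack=[E - ( T] ptr=4 lookahead=- remaining=[- ( num ) ) - id * ( num / num ) $]
Step 10: reduce E->T. Stack=[E - ( E] ptr=4 lookahead=- remaining=[- ( num ) ) - id * ( num / num ) $]
Step 11: shift -. Stack=[E - ( E -] ptr=5 lookahead=( remaining=[( num ) ) - id * ( num / num ) $]
Step 12: shift (. Stack=[E - ( E - (] ptr=6 lookahead=num remaining=[num ) ) - id * ( num / num ) $]
Step 13: shift num. Stack=[E - ( E - ( num] ptr=7 lookahead=) remaining=[) ) - id * ( num / num ) $]
Step 14: reduce F->num. Stack=[E - ( E - ( F] ptr=7 lookahead=) remaining=[) ) - id * ( num / num ) $]
Step 15: reduce T->F. Stack=[E - ( E - ( T] ptr=7 lookahead=) remaining=[) ) - id * ( num / num ) $]
Step 16: reduce E->T. Stack=[E - ( E - ( E] ptr=7 lookahead=) remaining=[) ) - id * ( num / num ) $]
Step 17: shift ). Stack=[E - ( E - ( E )] ptr=8 lookahead=) remaining=[) - id * ( num / num ) $]
Step 18: reduce F->( E ). Stack=[E - ( E - F] ptr=8 lookahead=) remaining=[) - id * ( num / num ) $]
Step 19: reduce T->F. Stack=[E - ( E - T] ptr=8 lookahead=) remaining=[) - id * ( num / num ) $]
Step 20: reduce E->E - T. Stack=[E - ( E] ptr=8 lookahead=) remaining=[) - id * ( num / num ) $]
Step 21: shift ). Stack=[E - ( E )] ptr=9 lookahead=- remaining=[- id * ( num / num ) $]
Step 22: reduce F->( E ). Stack=[E - F] ptr=9 lookahead=- remaining=[- id * ( num / num ) $]
Step 23: reduce T->F. Stack=[E - T] ptr=9 lookahead=- remaining=[- id * ( num / num ) $]
Step 24: reduce E->E - T. Stack=[E] ptr=9 lookahead=- remaining=[- id * ( num / num ) $]
Step 25: shift -. Stack=[E -] ptr=10 lookahead=id remaining=[id * ( num / num ) $]
Step 26: shift id. Stack=[E - id] ptr=11 lookahead=* remaining=[* ( num / num ) $]
Step 27: reduce F->id. Stack=[E - F] ptr=11 lookahead=* remaining=[* ( num / num ) $]
Step 28: reduce T->F. Stack=[E - T] ptr=11 lookahead=* remaining=[* ( num / num ) $]
Step 29: shift *. Stack=[E - T *] ptr=12 lookahead=( remaining=[( num / num ) $]
Step 30: shift (. Stack=[E - T * (] ptr=13 lookahead=num remaining=[num / num ) $]
Step 31: shift num. Stack=[E - T * ( num] ptr=14 lookahead=/ remaining=[/ num ) $]
Step 32: reduce F->num. Stack=[E - T * ( F] ptr=14 lookahead=/ remaining=[/ num ) $]
Step 33: reduce T->F. Stack=[E - T * ( T] ptr=14 lookahead=/ remaining=[/ num ) $]
Step 34: shift /. Stack=[E - T * ( T /] ptr=15 lookahead=num remaining=[num ) $]
Step 35: shift num. Stack=[E - T * ( T / num] ptr=16 lookahead=) remaining=[) $]
Step 36: reduce F->num. Stack=[E - T * ( T / F] ptr=16 lookahead=) remaining=[) $]
Step 37: reduce T->T / F. Stack=[E - T * ( T] ptr=16 lookahead=) remaining=[) $]
Step 38: reduce E->T. Stack=[E - T * ( E] ptr=16 lookahead=) remaining=[) $]
Step 39: shift ). Stack=[E - T * ( E )] ptr=17 lookahead=$ remaining=[$]
Step 40: reduce F->( E ). Stack=[E - T * F] ptr=17 lookahead=$ remaining=[$]
Step 41: reduce T->T * F. Stack=[E - T] ptr=17 lookahead=$ remaining=[$]
Step 42: reduce E->E - T. Stack=[E] ptr=17 lookahead=$ remaining=[$]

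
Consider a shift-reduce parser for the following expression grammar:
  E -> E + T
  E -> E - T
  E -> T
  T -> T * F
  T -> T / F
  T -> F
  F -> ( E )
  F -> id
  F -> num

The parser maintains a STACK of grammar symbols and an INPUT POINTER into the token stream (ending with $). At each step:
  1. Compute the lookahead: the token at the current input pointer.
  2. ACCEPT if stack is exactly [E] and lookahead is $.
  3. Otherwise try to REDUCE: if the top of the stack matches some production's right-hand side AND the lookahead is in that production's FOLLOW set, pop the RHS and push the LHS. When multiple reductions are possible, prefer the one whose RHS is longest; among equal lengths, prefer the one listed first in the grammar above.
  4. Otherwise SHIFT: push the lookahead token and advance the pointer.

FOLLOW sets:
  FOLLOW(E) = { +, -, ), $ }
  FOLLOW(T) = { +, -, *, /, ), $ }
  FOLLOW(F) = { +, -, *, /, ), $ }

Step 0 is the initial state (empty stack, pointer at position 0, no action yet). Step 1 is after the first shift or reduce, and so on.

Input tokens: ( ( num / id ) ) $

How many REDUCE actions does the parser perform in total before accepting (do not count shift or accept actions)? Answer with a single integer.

Answer: 11

Derivation:
Step 1: shift (. Stack=[(] ptr=1 lookahead=( remaining=[( num / id ) ) $]
Step 2: shift (. Stack=[( (] ptr=2 lookahead=num remaining=[num / id ) ) $]
Step 3: shift num. Stack=[( ( num] ptr=3 lookahead=/ remaining=[/ id ) ) $]
Step 4: reduce F->num. Stack=[( ( F] ptr=3 lookahead=/ remaining=[/ id ) ) $]
Step 5: reduce T->F. Stack=[( ( T] ptr=3 lookahead=/ remaining=[/ id ) ) $]
Step 6: shift /. Stack=[( ( T /] ptr=4 lookahead=id remaining=[id ) ) $]
Step 7: shift id. Stack=[( ( T / id] ptr=5 lookahead=) remaining=[) ) $]
Step 8: reduce F->id. Stack=[( ( T / F] ptr=5 lookahead=) remaining=[) ) $]
Step 9: reduce T->T / F. Stack=[( ( T] ptr=5 lookahead=) remaining=[) ) $]
Step 10: reduce E->T. Stack=[( ( E] ptr=5 lookahead=) remaining=[) ) $]
Step 11: shift ). Stack=[( ( E )] ptr=6 lookahead=) remaining=[) $]
Step 12: reduce F->( E ). Stack=[( F] ptr=6 lookahead=) remaining=[) $]
Step 13: reduce T->F. Stack=[( T] ptr=6 lookahead=) remaining=[) $]
Step 14: reduce E->T. Stack=[( E] ptr=6 lookahead=) remaining=[) $]
Step 15: shift ). Stack=[( E )] ptr=7 lookahead=$ remaining=[$]
Step 16: reduce F->( E ). Stack=[F] ptr=7 lookahead=$ remaining=[$]
Step 17: reduce T->F. Stack=[T] ptr=7 lookahead=$ remaining=[$]
Step 18: reduce E->T. Stack=[E] ptr=7 lookahead=$ remaining=[$]
Step 19: accept. Stack=[E] ptr=7 lookahead=$ remaining=[$]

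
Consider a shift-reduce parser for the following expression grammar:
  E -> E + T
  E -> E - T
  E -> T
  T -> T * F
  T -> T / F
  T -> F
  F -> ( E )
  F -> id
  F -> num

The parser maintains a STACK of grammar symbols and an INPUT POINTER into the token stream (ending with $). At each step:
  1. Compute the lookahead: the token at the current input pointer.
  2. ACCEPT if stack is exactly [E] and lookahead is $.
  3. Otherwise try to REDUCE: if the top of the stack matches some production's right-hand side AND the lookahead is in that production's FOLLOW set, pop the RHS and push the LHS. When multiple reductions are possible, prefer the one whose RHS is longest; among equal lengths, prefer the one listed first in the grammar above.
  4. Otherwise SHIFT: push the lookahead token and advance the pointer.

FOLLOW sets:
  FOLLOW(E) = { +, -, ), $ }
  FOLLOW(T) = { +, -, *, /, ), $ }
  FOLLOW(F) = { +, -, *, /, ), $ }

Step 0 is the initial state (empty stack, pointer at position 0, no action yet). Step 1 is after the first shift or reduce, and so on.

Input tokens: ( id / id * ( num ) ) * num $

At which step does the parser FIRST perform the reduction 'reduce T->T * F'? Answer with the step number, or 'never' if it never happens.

Answer: 17

Derivation:
Step 1: shift (. Stack=[(] ptr=1 lookahead=id remaining=[id / id * ( num ) ) * num $]
Step 2: shift id. Stack=[( id] ptr=2 lookahead=/ remaining=[/ id * ( num ) ) * num $]
Step 3: reduce F->id. Stack=[( F] ptr=2 lookahead=/ remaining=[/ id * ( num ) ) * num $]
Step 4: reduce T->F. Stack=[( T] ptr=2 lookahead=/ remaining=[/ id * ( num ) ) * num $]
Step 5: shift /. Stack=[( T /] ptr=3 lookahead=id remaining=[id * ( num ) ) * num $]
Step 6: shift id. Stack=[( T / id] ptr=4 lookahead=* remaining=[* ( num ) ) * num $]
Step 7: reduce F->id. Stack=[( T / F] ptr=4 lookahead=* remaining=[* ( num ) ) * num $]
Step 8: reduce T->T / F. Stack=[( T] ptr=4 lookahead=* remaining=[* ( num ) ) * num $]
Step 9: shift *. Stack=[( T *] ptr=5 lookahead=( remaining=[( num ) ) * num $]
Step 10: shift (. Stack=[( T * (] ptr=6 lookahead=num remaining=[num ) ) * num $]
Step 11: shift num. Stack=[( T * ( num] ptr=7 lookahead=) remaining=[) ) * num $]
Step 12: reduce F->num. Stack=[( T * ( F] ptr=7 lookahead=) remaining=[) ) * num $]
Step 13: reduce T->F. Stack=[( T * ( T] ptr=7 lookahead=) remaining=[) ) * num $]
Step 14: reduce E->T. Stack=[( T * ( E] ptr=7 lookahead=) remaining=[) ) * num $]
Step 15: shift ). Stack=[( T * ( E )] ptr=8 lookahead=) remaining=[) * num $]
Step 16: reduce F->( E ). Stack=[( T * F] ptr=8 lookahead=) remaining=[) * num $]
Step 17: reduce T->T * F. Stack=[( T] ptr=8 lookahead=) remaining=[) * num $]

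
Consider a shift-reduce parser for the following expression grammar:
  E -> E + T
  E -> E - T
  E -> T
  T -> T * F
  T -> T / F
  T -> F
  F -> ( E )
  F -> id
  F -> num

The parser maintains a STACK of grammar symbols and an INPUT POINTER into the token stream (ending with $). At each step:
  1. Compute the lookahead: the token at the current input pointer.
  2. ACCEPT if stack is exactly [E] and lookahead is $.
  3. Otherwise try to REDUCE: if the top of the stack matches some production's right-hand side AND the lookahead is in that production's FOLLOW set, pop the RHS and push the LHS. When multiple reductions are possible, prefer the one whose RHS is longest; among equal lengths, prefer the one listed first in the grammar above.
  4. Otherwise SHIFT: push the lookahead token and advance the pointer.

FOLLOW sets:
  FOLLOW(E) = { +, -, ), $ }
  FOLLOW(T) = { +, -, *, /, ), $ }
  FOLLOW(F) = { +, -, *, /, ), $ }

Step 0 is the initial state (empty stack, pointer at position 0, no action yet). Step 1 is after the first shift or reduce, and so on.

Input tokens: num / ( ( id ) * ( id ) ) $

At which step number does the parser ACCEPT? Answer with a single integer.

Answer: 28

Derivation:
Step 1: shift num. Stack=[num] ptr=1 lookahead=/ remaining=[/ ( ( id ) * ( id ) ) $]
Step 2: reduce F->num. Stack=[F] ptr=1 lookahead=/ remaining=[/ ( ( id ) * ( id ) ) $]
Step 3: reduce T->F. Stack=[T] ptr=1 lookahead=/ remaining=[/ ( ( id ) * ( id ) ) $]
Step 4: shift /. Stack=[T /] ptr=2 lookahead=( remaining=[( ( id ) * ( id ) ) $]
Step 5: shift (. Stack=[T / (] ptr=3 lookahead=( remaining=[( id ) * ( id ) ) $]
Step 6: shift (. Stack=[T / ( (] ptr=4 lookahead=id remaining=[id ) * ( id ) ) $]
Step 7: shift id. Stack=[T / ( ( id] ptr=5 lookahead=) remaining=[) * ( id ) ) $]
Step 8: reduce F->id. Stack=[T / ( ( F] ptr=5 lookahead=) remaining=[) * ( id ) ) $]
Step 9: reduce T->F. Stack=[T / ( ( T] ptr=5 lookahead=) remaining=[) * ( id ) ) $]
Step 10: reduce E->T. Stack=[T / ( ( E] ptr=5 lookahead=) remaining=[) * ( id ) ) $]
Step 11: shift ). Stack=[T / ( ( E )] ptr=6 lookahead=* remaining=[* ( id ) ) $]
Step 12: reduce F->( E ). Stack=[T / ( F] ptr=6 lookahead=* remaining=[* ( id ) ) $]
Step 13: reduce T->F. Stack=[T / ( T] ptr=6 lookahead=* remaining=[* ( id ) ) $]
Step 14: shift *. Stack=[T / ( T *] ptr=7 lookahead=( remaining=[( id ) ) $]
Step 15: shift (. Stack=[T / ( T * (] ptr=8 lookahead=id remaining=[id ) ) $]
Step 16: shift id. Stack=[T / ( T * ( id] ptr=9 lookahead=) remaining=[) ) $]
Step 17: reduce F->id. Stack=[T / ( T * ( F] ptr=9 lookahead=) remaining=[) ) $]
Step 18: reduce T->F. Stack=[T / ( T * ( T] ptr=9 lookahead=) remaining=[) ) $]
Step 19: reduce E->T. Stack=[T / ( T * ( E] ptr=9 lookahead=) remaining=[) ) $]
Step 20: shift ). Stack=[T / ( T * ( E )] ptr=10 lookahead=) remaining=[) $]
Step 21: reduce F->( E ). Stack=[T / ( T * F] ptr=10 lookahead=) remaining=[) $]
Step 22: reduce T->T * F. Stack=[T / ( T] ptr=10 lookahead=) remaining=[) $]
Step 23: reduce E->T. Stack=[T / ( E] ptr=10 lookahead=) remaining=[) $]
Step 24: shift ). Stack=[T / ( E )] ptr=11 lookahead=$ remaining=[$]
Step 25: reduce F->( E ). Stack=[T / F] ptr=11 lookahead=$ remaining=[$]
Step 26: reduce T->T / F. Stack=[T] ptr=11 lookahead=$ remaining=[$]
Step 27: reduce E->T. Stack=[E] ptr=11 lookahead=$ remaining=[$]
Step 28: accept. Stack=[E] ptr=11 lookahead=$ remaining=[$]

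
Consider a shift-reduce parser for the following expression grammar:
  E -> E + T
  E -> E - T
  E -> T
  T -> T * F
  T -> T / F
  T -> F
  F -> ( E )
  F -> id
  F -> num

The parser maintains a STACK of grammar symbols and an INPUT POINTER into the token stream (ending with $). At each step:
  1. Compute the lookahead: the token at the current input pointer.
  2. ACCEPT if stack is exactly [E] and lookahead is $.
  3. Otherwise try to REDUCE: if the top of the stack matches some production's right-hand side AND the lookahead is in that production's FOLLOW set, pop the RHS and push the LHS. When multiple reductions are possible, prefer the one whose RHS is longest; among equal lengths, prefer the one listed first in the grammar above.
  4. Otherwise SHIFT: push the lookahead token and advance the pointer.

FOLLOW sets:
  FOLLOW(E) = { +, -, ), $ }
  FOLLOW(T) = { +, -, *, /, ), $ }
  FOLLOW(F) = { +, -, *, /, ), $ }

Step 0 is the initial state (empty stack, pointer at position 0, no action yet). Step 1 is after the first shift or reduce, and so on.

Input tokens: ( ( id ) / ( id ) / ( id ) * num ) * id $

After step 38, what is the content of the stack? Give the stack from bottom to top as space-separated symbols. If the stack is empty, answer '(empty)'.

Step 1: shift (. Stack=[(] ptr=1 lookahead=( remaining=[( id ) / ( id ) / ( id ) * num ) * id $]
Step 2: shift (. Stack=[( (] ptr=2 lookahead=id remaining=[id ) / ( id ) / ( id ) * num ) * id $]
Step 3: shift id. Stack=[( ( id] ptr=3 lookahead=) remaining=[) / ( id ) / ( id ) * num ) * id $]
Step 4: reduce F->id. Stack=[( ( F] ptr=3 lookahead=) remaining=[) / ( id ) / ( id ) * num ) * id $]
Step 5: reduce T->F. Stack=[( ( T] ptr=3 lookahead=) remaining=[) / ( id ) / ( id ) * num ) * id $]
Step 6: reduce E->T. Stack=[( ( E] ptr=3 lookahead=) remaining=[) / ( id ) / ( id ) * num ) * id $]
Step 7: shift ). Stack=[( ( E )] ptr=4 lookahead=/ remaining=[/ ( id ) / ( id ) * num ) * id $]
Step 8: reduce F->( E ). Stack=[( F] ptr=4 lookahead=/ remaining=[/ ( id ) / ( id ) * num ) * id $]
Step 9: reduce T->F. Stack=[( T] ptr=4 lookahead=/ remaining=[/ ( id ) / ( id ) * num ) * id $]
Step 10: shift /. Stack=[( T /] ptr=5 lookahead=( remaining=[( id ) / ( id ) * num ) * id $]
Step 11: shift (. Stack=[( T / (] ptr=6 lookahead=id remaining=[id ) / ( id ) * num ) * id $]
Step 12: shift id. Stack=[( T / ( id] ptr=7 lookahead=) remaining=[) / ( id ) * num ) * id $]
Step 13: reduce F->id. Stack=[( T / ( F] ptr=7 lookahead=) remaining=[) / ( id ) * num ) * id $]
Step 14: reduce T->F. Stack=[( T / ( T] ptr=7 lookahead=) remaining=[) / ( id ) * num ) * id $]
Step 15: reduce E->T. Stack=[( T / ( E] ptr=7 lookahead=) remaining=[) / ( id ) * num ) * id $]
Step 16: shift ). Stack=[( T / ( E )] ptr=8 lookahead=/ remaining=[/ ( id ) * num ) * id $]
Step 17: reduce F->( E ). Stack=[( T / F] ptr=8 lookahead=/ remaining=[/ ( id ) * num ) * id $]
Step 18: reduce T->T / F. Stack=[( T] ptr=8 lookahead=/ remaining=[/ ( id ) * num ) * id $]
Step 19: shift /. Stack=[( T /] ptr=9 lookahead=( remaining=[( id ) * num ) * id $]
Step 20: shift (. Stack=[( T / (] ptr=10 lookahead=id remaining=[id ) * num ) * id $]
Step 21: shift id. Stack=[( T / ( id] ptr=11 lookahead=) remaining=[) * num ) * id $]
Step 22: reduce F->id. Stack=[( T / ( F] ptr=11 lookahead=) remaining=[) * num ) * id $]
Step 23: reduce T->F. Stack=[( T / ( T] ptr=11 lookahead=) remaining=[) * num ) * id $]
Step 24: reduce E->T. Stack=[( T / ( E] ptr=11 lookahead=) remaining=[) * num ) * id $]
Step 25: shift ). Stack=[( T / ( E )] ptr=12 lookahead=* remaining=[* num ) * id $]
Step 26: reduce F->( E ). Stack=[( T / F] ptr=12 lookahead=* remaining=[* num ) * id $]
Step 27: reduce T->T / F. Stack=[( T] ptr=12 lookahead=* remaining=[* num ) * id $]
Step 28: shift *. Stack=[( T *] ptr=13 lookahead=num remaining=[num ) * id $]
Step 29: shift num. Stack=[( T * num] ptr=14 lookahead=) remaining=[) * id $]
Step 30: reduce F->num. Stack=[( T * F] ptr=14 lookahead=) remaining=[) * id $]
Step 31: reduce T->T * F. Stack=[( T] ptr=14 lookahead=) remaining=[) * id $]
Step 32: reduce E->T. Stack=[( E] ptr=14 lookahead=) remaining=[) * id $]
Step 33: shift ). Stack=[( E )] ptr=15 lookahead=* remaining=[* id $]
Step 34: reduce F->( E ). Stack=[F] ptr=15 lookahead=* remaining=[* id $]
Step 35: reduce T->F. Stack=[T] ptr=15 lookahead=* remaining=[* id $]
Step 36: shift *. Stack=[T *] ptr=16 lookahead=id remaining=[id $]
Step 37: shift id. Stack=[T * id] ptr=17 lookahead=$ remaining=[$]
Step 38: reduce F->id. Stack=[T * F] ptr=17 lookahead=$ remaining=[$]

Answer: T * F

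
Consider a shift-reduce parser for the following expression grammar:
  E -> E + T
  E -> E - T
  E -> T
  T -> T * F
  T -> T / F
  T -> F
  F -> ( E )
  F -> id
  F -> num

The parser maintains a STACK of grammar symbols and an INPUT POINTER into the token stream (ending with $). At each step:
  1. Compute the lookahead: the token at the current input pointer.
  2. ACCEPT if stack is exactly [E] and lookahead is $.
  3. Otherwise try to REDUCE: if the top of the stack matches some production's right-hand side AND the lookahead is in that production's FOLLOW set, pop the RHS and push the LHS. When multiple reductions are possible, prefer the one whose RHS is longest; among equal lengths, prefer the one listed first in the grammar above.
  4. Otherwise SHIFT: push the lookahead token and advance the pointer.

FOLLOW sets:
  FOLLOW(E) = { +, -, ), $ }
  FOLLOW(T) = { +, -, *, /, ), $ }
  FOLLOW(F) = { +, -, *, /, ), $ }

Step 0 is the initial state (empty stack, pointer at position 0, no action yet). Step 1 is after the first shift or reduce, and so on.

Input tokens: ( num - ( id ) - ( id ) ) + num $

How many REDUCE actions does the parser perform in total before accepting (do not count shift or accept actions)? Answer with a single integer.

Answer: 21

Derivation:
Step 1: shift (. Stack=[(] ptr=1 lookahead=num remaining=[num - ( id ) - ( id ) ) + num $]
Step 2: shift num. Stack=[( num] ptr=2 lookahead=- remaining=[- ( id ) - ( id ) ) + num $]
Step 3: reduce F->num. Stack=[( F] ptr=2 lookahead=- remaining=[- ( id ) - ( id ) ) + num $]
Step 4: reduce T->F. Stack=[( T] ptr=2 lookahead=- remaining=[- ( id ) - ( id ) ) + num $]
Step 5: reduce E->T. Stack=[( E] ptr=2 lookahead=- remaining=[- ( id ) - ( id ) ) + num $]
Step 6: shift -. Stack=[( E -] ptr=3 lookahead=( remaining=[( id ) - ( id ) ) + num $]
Step 7: shift (. Stack=[( E - (] ptr=4 lookahead=id remaining=[id ) - ( id ) ) + num $]
Step 8: shift id. Stack=[( E - ( id] ptr=5 lookahead=) remaining=[) - ( id ) ) + num $]
Step 9: reduce F->id. Stack=[( E - ( F] ptr=5 lookahead=) remaining=[) - ( id ) ) + num $]
Step 10: reduce T->F. Stack=[( E - ( T] ptr=5 lookahead=) remaining=[) - ( id ) ) + num $]
Step 11: reduce E->T. Stack=[( E - ( E] ptr=5 lookahead=) remaining=[) - ( id ) ) + num $]
Step 12: shift ). Stack=[( E - ( E )] ptr=6 lookahead=- remaining=[- ( id ) ) + num $]
Step 13: reduce F->( E ). Stack=[( E - F] ptr=6 lookahead=- remaining=[- ( id ) ) + num $]
Step 14: reduce T->F. Stack=[( E - T] ptr=6 lookahead=- remaining=[- ( id ) ) + num $]
Step 15: reduce E->E - T. Stack=[( E] ptr=6 lookahead=- remaining=[- ( id ) ) + num $]
Step 16: shift -. Stack=[( E -] ptr=7 lookahead=( remaining=[( id ) ) + num $]
Step 17: shift (. Stack=[( E - (] ptr=8 lookahead=id remaining=[id ) ) + num $]
Step 18: shift id. Stack=[( E - ( id] ptr=9 lookahead=) remaining=[) ) + num $]
Step 19: reduce F->id. Stack=[( E - ( F] ptr=9 lookahead=) remaining=[) ) + num $]
Step 20: reduce T->F. Stack=[( E - ( T] ptr=9 lookahead=) remaining=[) ) + num $]
Step 21: reduce E->T. Stack=[( E - ( E] ptr=9 lookahead=) remaining=[) ) + num $]
Step 22: shift ). Stack=[( E - ( E )] ptr=10 lookahead=) remaining=[) + num $]
Step 23: reduce F->( E ). Stack=[( E - F] ptr=10 lookahead=) remaining=[) + num $]
Step 24: reduce T->F. Stack=[( E - T] ptr=10 lookahead=) remaining=[) + num $]
Step 25: reduce E->E - T. Stack=[( E] ptr=10 lookahead=) remaining=[) + num $]
Step 26: shift ). Stack=[( E )] ptr=11 lookahead=+ remaining=[+ num $]
Step 27: reduce F->( E ). Stack=[F] ptr=11 lookahead=+ remaining=[+ num $]
Step 28: reduce T->F. Stack=[T] ptr=11 lookahead=+ remaining=[+ num $]
Step 29: reduce E->T. Stack=[E] ptr=11 lookahead=+ remaining=[+ num $]
Step 30: shift +. Stack=[E +] ptr=12 lookahead=num remaining=[num $]
Step 31: shift num. Stack=[E + num] ptr=13 lookahead=$ remaining=[$]
Step 32: reduce F->num. Stack=[E + F] ptr=13 lookahead=$ remaining=[$]
Step 33: reduce T->F. Stack=[E + T] ptr=13 lookahead=$ remaining=[$]
Step 34: reduce E->E + T. Stack=[E] ptr=13 lookahead=$ remaining=[$]
Step 35: accept. Stack=[E] ptr=13 lookahead=$ remaining=[$]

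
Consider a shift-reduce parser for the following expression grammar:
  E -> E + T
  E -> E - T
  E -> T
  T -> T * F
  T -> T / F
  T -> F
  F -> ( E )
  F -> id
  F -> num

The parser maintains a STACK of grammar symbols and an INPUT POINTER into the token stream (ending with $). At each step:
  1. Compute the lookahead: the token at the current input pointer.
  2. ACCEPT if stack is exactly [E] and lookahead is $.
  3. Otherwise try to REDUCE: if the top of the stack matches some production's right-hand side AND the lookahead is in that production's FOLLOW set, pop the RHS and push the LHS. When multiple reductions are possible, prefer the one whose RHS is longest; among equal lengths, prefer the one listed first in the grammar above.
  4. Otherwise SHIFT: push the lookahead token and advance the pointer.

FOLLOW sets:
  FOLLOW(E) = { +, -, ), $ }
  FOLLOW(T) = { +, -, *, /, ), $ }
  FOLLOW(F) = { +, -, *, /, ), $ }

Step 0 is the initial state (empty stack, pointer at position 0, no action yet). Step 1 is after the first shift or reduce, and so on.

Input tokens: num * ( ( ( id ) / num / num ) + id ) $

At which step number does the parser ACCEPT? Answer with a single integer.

Step 1: shift num. Stack=[num] ptr=1 lookahead=* remaining=[* ( ( ( id ) / num / num ) + id ) $]
Step 2: reduce F->num. Stack=[F] ptr=1 lookahead=* remaining=[* ( ( ( id ) / num / num ) + id ) $]
Step 3: reduce T->F. Stack=[T] ptr=1 lookahead=* remaining=[* ( ( ( id ) / num / num ) + id ) $]
Step 4: shift *. Stack=[T *] ptr=2 lookahead=( remaining=[( ( ( id ) / num / num ) + id ) $]
Step 5: shift (. Stack=[T * (] ptr=3 lookahead=( remaining=[( ( id ) / num / num ) + id ) $]
Step 6: shift (. Stack=[T * ( (] ptr=4 lookahead=( remaining=[( id ) / num / num ) + id ) $]
Step 7: shift (. Stack=[T * ( ( (] ptr=5 lookahead=id remaining=[id ) / num / num ) + id ) $]
Step 8: shift id. Stack=[T * ( ( ( id] ptr=6 lookahead=) remaining=[) / num / num ) + id ) $]
Step 9: reduce F->id. Stack=[T * ( ( ( F] ptr=6 lookahead=) remaining=[) / num / num ) + id ) $]
Step 10: reduce T->F. Stack=[T * ( ( ( T] ptr=6 lookahead=) remaining=[) / num / num ) + id ) $]
Step 11: reduce E->T. Stack=[T * ( ( ( E] ptr=6 lookahead=) remaining=[) / num / num ) + id ) $]
Step 12: shift ). Stack=[T * ( ( ( E )] ptr=7 lookahead=/ remaining=[/ num / num ) + id ) $]
Step 13: reduce F->( E ). Stack=[T * ( ( F] ptr=7 lookahead=/ remaining=[/ num / num ) + id ) $]
Step 14: reduce T->F. Stack=[T * ( ( T] ptr=7 lookahead=/ remaining=[/ num / num ) + id ) $]
Step 15: shift /. Stack=[T * ( ( T /] ptr=8 lookahead=num remaining=[num / num ) + id ) $]
Step 16: shift num. Stack=[T * ( ( T / num] ptr=9 lookahead=/ remaining=[/ num ) + id ) $]
Step 17: reduce F->num. Stack=[T * ( ( T / F] ptr=9 lookahead=/ remaining=[/ num ) + id ) $]
Step 18: reduce T->T / F. Stack=[T * ( ( T] ptr=9 lookahead=/ remaining=[/ num ) + id ) $]
Step 19: shift /. Stack=[T * ( ( T /] ptr=10 lookahead=num remaining=[num ) + id ) $]
Step 20: shift num. Stack=[T * ( ( T / num] ptr=11 lookahead=) remaining=[) + id ) $]
Step 21: reduce F->num. Stack=[T * ( ( T / F] ptr=11 lookahead=) remaining=[) + id ) $]
Step 22: reduce T->T / F. Stack=[T * ( ( T] ptr=11 lookahead=) remaining=[) + id ) $]
Step 23: reduce E->T. Stack=[T * ( ( E] ptr=11 lookahead=) remaining=[) + id ) $]
Step 24: shift ). Stack=[T * ( ( E )] ptr=12 lookahead=+ remaining=[+ id ) $]
Step 25: reduce F->( E ). Stack=[T * ( F] ptr=12 lookahead=+ remaining=[+ id ) $]
Step 26: reduce T->F. Stack=[T * ( T] ptr=12 lookahead=+ remaining=[+ id ) $]
Step 27: reduce E->T. Stack=[T * ( E] ptr=12 lookahead=+ remaining=[+ id ) $]
Step 28: shift +. Stack=[T * ( E +] ptr=13 lookahead=id remaining=[id ) $]
Step 29: shift id. Stack=[T * ( E + id] ptr=14 lookahead=) remaining=[) $]
Step 30: reduce F->id. Stack=[T * ( E + F] ptr=14 lookahead=) remaining=[) $]
Step 31: reduce T->F. Stack=[T * ( E + T] ptr=14 lookahead=) remaining=[) $]
Step 32: reduce E->E + T. Stack=[T * ( E] ptr=14 lookahead=) remaining=[) $]
Step 33: shift ). Stack=[T * ( E )] ptr=15 lookahead=$ remaining=[$]
Step 34: reduce F->( E ). Stack=[T * F] ptr=15 lookahead=$ remaining=[$]
Step 35: reduce T->T * F. Stack=[T] ptr=15 lookahead=$ remaining=[$]
Step 36: reduce E->T. Stack=[E] ptr=15 lookahead=$ remaining=[$]
Step 37: accept. Stack=[E] ptr=15 lookahead=$ remaining=[$]

Answer: 37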